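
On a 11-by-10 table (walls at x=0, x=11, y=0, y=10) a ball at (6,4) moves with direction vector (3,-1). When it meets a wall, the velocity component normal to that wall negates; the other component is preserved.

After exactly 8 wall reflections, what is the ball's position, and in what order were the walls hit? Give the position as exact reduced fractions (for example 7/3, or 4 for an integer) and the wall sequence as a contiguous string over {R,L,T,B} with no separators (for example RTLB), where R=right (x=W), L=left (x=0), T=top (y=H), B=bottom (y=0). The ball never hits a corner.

1. t=5/3 → R at (11,7/3); v=(-3,-1)
2. t=7/3 → B at (4,0); v=(-3,1)
3. t=4/3 → L at (0,4/3); v=(3,1)
4. t=11/3 → R at (11,5); v=(-3,1)
5. t=11/3 → L at (0,26/3); v=(3,1)
6. t=4/3 → T at (4,10); v=(3,-1)
7. t=7/3 → R at (11,23/3); v=(-3,-1)
8. t=11/3 → L at (0,4); v=(3,-1)

Final position: (0,4)
Wall sequence: RBLRLTRL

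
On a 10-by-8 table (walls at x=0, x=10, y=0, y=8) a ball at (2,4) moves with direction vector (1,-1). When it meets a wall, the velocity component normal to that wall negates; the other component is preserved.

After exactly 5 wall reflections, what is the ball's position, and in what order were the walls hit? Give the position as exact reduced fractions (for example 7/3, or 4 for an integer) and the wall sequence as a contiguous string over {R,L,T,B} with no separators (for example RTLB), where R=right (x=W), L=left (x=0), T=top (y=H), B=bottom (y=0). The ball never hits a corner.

Final position: (2,0)
Wall sequence: BRTLB

1. t=4 → B at (6,0); v=(1,1)
2. t=4 → R at (10,4); v=(-1,1)
3. t=4 → T at (6,8); v=(-1,-1)
4. t=6 → L at (0,2); v=(1,-1)
5. t=2 → B at (2,0); v=(1,1)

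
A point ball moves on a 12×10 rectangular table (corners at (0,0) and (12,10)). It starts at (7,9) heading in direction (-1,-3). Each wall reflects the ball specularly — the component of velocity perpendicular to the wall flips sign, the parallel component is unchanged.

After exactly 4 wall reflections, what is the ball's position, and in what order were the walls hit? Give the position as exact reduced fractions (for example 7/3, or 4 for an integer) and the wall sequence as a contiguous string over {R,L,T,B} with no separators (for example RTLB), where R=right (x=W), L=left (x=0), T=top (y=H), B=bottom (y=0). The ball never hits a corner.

Final position: (8/3,0)
Wall sequence: BTLB

1. t=3 → B at (4,0); v=(-1,3)
2. t=10/3 → T at (2/3,10); v=(-1,-3)
3. t=2/3 → L at (0,8); v=(1,-3)
4. t=8/3 → B at (8/3,0); v=(1,3)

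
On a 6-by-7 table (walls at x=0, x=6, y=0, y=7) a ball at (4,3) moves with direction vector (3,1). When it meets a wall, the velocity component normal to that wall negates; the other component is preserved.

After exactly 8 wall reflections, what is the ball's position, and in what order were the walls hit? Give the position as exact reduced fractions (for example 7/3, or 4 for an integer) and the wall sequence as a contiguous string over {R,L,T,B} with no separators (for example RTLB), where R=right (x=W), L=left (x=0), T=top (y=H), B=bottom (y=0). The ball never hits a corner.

Final position: (1,0)
Wall sequence: RLTRLRLB

1. t=2/3 → R at (6,11/3); v=(-3,1)
2. t=2 → L at (0,17/3); v=(3,1)
3. t=4/3 → T at (4,7); v=(3,-1)
4. t=2/3 → R at (6,19/3); v=(-3,-1)
5. t=2 → L at (0,13/3); v=(3,-1)
6. t=2 → R at (6,7/3); v=(-3,-1)
7. t=2 → L at (0,1/3); v=(3,-1)
8. t=1/3 → B at (1,0); v=(3,1)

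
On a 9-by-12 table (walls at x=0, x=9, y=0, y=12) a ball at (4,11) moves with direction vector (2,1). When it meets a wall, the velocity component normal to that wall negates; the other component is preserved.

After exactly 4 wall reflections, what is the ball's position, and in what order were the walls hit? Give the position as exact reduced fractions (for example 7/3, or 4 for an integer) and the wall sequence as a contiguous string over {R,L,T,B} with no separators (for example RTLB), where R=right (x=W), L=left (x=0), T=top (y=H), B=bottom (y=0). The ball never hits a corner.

Final position: (9,3/2)
Wall sequence: TRLR

1. t=1 → T at (6,12); v=(2,-1)
2. t=3/2 → R at (9,21/2); v=(-2,-1)
3. t=9/2 → L at (0,6); v=(2,-1)
4. t=9/2 → R at (9,3/2); v=(-2,-1)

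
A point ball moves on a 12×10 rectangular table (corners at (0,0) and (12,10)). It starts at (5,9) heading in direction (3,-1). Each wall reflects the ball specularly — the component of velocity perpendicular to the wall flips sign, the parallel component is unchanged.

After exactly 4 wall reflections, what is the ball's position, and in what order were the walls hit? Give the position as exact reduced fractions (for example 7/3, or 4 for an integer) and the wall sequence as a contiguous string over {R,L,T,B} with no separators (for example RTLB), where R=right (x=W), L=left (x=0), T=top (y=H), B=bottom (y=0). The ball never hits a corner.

1. t=7/3 → R at (12,20/3); v=(-3,-1)
2. t=4 → L at (0,8/3); v=(3,-1)
3. t=8/3 → B at (8,0); v=(3,1)
4. t=4/3 → R at (12,4/3); v=(-3,1)

Final position: (12,4/3)
Wall sequence: RLBR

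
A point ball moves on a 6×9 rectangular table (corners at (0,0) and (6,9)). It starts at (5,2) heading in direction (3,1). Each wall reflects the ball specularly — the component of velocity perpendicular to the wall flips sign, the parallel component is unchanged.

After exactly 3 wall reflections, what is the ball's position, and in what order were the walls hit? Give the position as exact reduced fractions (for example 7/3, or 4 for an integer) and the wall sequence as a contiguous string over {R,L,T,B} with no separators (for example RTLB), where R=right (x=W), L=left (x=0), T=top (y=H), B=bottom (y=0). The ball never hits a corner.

1. t=1/3 → R at (6,7/3); v=(-3,1)
2. t=2 → L at (0,13/3); v=(3,1)
3. t=2 → R at (6,19/3); v=(-3,1)

Final position: (6,19/3)
Wall sequence: RLR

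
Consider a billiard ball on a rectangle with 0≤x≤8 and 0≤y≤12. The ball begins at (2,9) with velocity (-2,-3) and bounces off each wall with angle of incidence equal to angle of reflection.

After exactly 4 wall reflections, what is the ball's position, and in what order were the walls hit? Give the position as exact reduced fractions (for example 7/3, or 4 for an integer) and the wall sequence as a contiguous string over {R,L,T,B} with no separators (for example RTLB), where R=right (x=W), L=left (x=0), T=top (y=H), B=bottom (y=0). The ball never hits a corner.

1. t=1 → L at (0,6); v=(2,-3)
2. t=2 → B at (4,0); v=(2,3)
3. t=2 → R at (8,6); v=(-2,3)
4. t=2 → T at (4,12); v=(-2,-3)

Final position: (4,12)
Wall sequence: LBRT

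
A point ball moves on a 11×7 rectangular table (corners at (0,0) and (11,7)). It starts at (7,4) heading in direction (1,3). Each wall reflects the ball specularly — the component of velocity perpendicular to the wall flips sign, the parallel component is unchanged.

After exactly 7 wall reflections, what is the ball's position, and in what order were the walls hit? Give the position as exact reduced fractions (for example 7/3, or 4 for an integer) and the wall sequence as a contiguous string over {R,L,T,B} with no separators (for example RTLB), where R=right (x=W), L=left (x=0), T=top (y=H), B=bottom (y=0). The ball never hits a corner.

1. t=1 → T at (8,7); v=(1,-3)
2. t=7/3 → B at (31/3,0); v=(1,3)
3. t=2/3 → R at (11,2); v=(-1,3)
4. t=5/3 → T at (28/3,7); v=(-1,-3)
5. t=7/3 → B at (7,0); v=(-1,3)
6. t=7/3 → T at (14/3,7); v=(-1,-3)
7. t=7/3 → B at (7/3,0); v=(-1,3)

Final position: (7/3,0)
Wall sequence: TBRTBTB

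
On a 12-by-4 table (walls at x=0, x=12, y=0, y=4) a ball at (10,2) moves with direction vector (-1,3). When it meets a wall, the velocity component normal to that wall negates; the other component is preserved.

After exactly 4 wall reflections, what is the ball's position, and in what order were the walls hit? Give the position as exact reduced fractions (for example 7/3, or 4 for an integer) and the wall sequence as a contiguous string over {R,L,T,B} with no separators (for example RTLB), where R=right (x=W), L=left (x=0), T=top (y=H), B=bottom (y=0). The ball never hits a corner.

1. t=2/3 → T at (28/3,4); v=(-1,-3)
2. t=4/3 → B at (8,0); v=(-1,3)
3. t=4/3 → T at (20/3,4); v=(-1,-3)
4. t=4/3 → B at (16/3,0); v=(-1,3)

Final position: (16/3,0)
Wall sequence: TBTB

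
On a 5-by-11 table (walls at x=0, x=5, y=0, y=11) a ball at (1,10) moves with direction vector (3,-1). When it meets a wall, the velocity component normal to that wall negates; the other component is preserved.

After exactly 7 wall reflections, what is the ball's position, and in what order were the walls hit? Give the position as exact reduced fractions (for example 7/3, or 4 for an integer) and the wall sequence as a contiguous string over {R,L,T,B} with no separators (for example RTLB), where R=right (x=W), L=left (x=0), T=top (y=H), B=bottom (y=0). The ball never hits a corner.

1. t=4/3 → R at (5,26/3); v=(-3,-1)
2. t=5/3 → L at (0,7); v=(3,-1)
3. t=5/3 → R at (5,16/3); v=(-3,-1)
4. t=5/3 → L at (0,11/3); v=(3,-1)
5. t=5/3 → R at (5,2); v=(-3,-1)
6. t=5/3 → L at (0,1/3); v=(3,-1)
7. t=1/3 → B at (1,0); v=(3,1)

Final position: (1,0)
Wall sequence: RLRLRLB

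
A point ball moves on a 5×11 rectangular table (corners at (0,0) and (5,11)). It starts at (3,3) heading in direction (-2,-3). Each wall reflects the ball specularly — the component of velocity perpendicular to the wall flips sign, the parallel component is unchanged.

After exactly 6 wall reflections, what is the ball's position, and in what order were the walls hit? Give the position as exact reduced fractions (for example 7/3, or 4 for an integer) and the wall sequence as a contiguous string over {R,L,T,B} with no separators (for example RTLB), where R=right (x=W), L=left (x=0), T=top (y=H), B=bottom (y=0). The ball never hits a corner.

1. t=1 → B at (1,0); v=(-2,3)
2. t=1/2 → L at (0,3/2); v=(2,3)
3. t=5/2 → R at (5,9); v=(-2,3)
4. t=2/3 → T at (11/3,11); v=(-2,-3)
5. t=11/6 → L at (0,11/2); v=(2,-3)
6. t=11/6 → B at (11/3,0); v=(2,3)

Final position: (11/3,0)
Wall sequence: BLRTLB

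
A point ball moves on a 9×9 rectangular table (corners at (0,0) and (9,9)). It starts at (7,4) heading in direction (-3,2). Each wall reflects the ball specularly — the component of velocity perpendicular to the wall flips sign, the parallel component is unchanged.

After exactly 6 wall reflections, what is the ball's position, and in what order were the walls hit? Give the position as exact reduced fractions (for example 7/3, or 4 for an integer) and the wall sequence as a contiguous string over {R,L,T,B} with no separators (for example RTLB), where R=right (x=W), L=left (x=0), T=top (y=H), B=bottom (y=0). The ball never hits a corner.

1. t=7/3 → L at (0,26/3); v=(3,2)
2. t=1/6 → T at (1/2,9); v=(3,-2)
3. t=17/6 → R at (9,10/3); v=(-3,-2)
4. t=5/3 → B at (4,0); v=(-3,2)
5. t=4/3 → L at (0,8/3); v=(3,2)
6. t=3 → R at (9,26/3); v=(-3,2)

Final position: (9,26/3)
Wall sequence: LTRBLR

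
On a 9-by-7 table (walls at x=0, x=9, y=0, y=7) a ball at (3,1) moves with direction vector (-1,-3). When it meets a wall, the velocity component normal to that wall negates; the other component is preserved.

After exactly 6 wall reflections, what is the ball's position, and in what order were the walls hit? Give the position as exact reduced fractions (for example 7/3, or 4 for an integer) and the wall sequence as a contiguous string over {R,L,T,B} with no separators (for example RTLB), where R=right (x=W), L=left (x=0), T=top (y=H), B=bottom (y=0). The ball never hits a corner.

1. t=1/3 → B at (8/3,0); v=(-1,3)
2. t=7/3 → T at (1/3,7); v=(-1,-3)
3. t=1/3 → L at (0,6); v=(1,-3)
4. t=2 → B at (2,0); v=(1,3)
5. t=7/3 → T at (13/3,7); v=(1,-3)
6. t=7/3 → B at (20/3,0); v=(1,3)

Final position: (20/3,0)
Wall sequence: BTLBTB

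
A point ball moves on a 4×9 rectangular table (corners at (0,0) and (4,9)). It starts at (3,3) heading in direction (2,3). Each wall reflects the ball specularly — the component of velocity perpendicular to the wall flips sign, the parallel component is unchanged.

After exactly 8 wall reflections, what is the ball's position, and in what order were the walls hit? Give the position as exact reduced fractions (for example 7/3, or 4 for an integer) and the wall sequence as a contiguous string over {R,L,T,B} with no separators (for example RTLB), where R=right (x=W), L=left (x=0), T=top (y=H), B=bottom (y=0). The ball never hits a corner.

Final position: (4,15/2)
Wall sequence: RTLRBLTR

1. t=1/2 → R at (4,9/2); v=(-2,3)
2. t=3/2 → T at (1,9); v=(-2,-3)
3. t=1/2 → L at (0,15/2); v=(2,-3)
4. t=2 → R at (4,3/2); v=(-2,-3)
5. t=1/2 → B at (3,0); v=(-2,3)
6. t=3/2 → L at (0,9/2); v=(2,3)
7. t=3/2 → T at (3,9); v=(2,-3)
8. t=1/2 → R at (4,15/2); v=(-2,-3)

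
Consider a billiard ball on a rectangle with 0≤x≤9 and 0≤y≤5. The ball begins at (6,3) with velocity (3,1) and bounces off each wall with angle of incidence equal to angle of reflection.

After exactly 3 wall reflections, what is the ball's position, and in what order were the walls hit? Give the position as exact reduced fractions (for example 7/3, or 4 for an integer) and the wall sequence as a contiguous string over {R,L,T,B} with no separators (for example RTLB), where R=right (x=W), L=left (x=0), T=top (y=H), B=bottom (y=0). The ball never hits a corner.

1. t=1 → R at (9,4); v=(-3,1)
2. t=1 → T at (6,5); v=(-3,-1)
3. t=2 → L at (0,3); v=(3,-1)

Final position: (0,3)
Wall sequence: RTL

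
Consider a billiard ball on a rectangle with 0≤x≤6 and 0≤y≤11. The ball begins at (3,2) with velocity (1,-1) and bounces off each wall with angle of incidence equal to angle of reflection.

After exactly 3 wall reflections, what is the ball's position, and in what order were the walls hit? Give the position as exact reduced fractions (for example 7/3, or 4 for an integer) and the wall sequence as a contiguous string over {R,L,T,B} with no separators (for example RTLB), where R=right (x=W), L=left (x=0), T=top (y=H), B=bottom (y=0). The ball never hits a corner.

Final position: (0,7)
Wall sequence: BRL

1. t=2 → B at (5,0); v=(1,1)
2. t=1 → R at (6,1); v=(-1,1)
3. t=6 → L at (0,7); v=(1,1)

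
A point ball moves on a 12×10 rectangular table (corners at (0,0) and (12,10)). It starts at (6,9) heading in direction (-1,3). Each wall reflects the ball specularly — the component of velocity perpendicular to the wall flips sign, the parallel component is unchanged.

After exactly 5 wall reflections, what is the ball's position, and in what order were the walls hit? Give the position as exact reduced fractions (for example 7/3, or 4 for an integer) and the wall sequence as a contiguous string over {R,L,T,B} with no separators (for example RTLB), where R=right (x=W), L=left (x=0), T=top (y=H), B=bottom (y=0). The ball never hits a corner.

1. t=1/3 → T at (17/3,10); v=(-1,-3)
2. t=10/3 → B at (7/3,0); v=(-1,3)
3. t=7/3 → L at (0,7); v=(1,3)
4. t=1 → T at (1,10); v=(1,-3)
5. t=10/3 → B at (13/3,0); v=(1,3)

Final position: (13/3,0)
Wall sequence: TBLTB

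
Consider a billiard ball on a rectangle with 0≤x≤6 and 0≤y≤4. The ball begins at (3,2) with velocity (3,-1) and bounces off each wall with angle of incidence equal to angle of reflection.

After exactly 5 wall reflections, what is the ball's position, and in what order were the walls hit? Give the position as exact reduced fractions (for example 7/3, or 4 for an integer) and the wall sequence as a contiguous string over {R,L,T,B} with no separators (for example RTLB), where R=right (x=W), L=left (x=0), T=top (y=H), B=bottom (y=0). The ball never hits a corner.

1. t=1 → R at (6,1); v=(-3,-1)
2. t=1 → B at (3,0); v=(-3,1)
3. t=1 → L at (0,1); v=(3,1)
4. t=2 → R at (6,3); v=(-3,1)
5. t=1 → T at (3,4); v=(-3,-1)

Final position: (3,4)
Wall sequence: RBLRT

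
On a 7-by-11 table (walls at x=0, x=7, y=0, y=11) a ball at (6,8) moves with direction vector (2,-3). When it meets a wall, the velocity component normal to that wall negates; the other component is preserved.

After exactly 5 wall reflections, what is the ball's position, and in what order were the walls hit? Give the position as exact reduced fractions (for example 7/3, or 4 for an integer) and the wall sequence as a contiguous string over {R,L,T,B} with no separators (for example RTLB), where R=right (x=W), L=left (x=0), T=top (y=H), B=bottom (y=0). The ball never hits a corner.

Final position: (7,15/2)
Wall sequence: RBLTR

1. t=1/2 → R at (7,13/2); v=(-2,-3)
2. t=13/6 → B at (8/3,0); v=(-2,3)
3. t=4/3 → L at (0,4); v=(2,3)
4. t=7/3 → T at (14/3,11); v=(2,-3)
5. t=7/6 → R at (7,15/2); v=(-2,-3)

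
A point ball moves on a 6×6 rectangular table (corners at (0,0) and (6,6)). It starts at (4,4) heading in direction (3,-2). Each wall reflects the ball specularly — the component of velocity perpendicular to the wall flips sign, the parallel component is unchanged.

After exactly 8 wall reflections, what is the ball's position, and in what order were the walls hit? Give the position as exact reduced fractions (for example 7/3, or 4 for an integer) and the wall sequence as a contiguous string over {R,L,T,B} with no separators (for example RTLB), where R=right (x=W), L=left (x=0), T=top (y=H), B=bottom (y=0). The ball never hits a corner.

Final position: (6,4/3)
Wall sequence: RBLRTLBR

1. t=2/3 → R at (6,8/3); v=(-3,-2)
2. t=4/3 → B at (2,0); v=(-3,2)
3. t=2/3 → L at (0,4/3); v=(3,2)
4. t=2 → R at (6,16/3); v=(-3,2)
5. t=1/3 → T at (5,6); v=(-3,-2)
6. t=5/3 → L at (0,8/3); v=(3,-2)
7. t=4/3 → B at (4,0); v=(3,2)
8. t=2/3 → R at (6,4/3); v=(-3,2)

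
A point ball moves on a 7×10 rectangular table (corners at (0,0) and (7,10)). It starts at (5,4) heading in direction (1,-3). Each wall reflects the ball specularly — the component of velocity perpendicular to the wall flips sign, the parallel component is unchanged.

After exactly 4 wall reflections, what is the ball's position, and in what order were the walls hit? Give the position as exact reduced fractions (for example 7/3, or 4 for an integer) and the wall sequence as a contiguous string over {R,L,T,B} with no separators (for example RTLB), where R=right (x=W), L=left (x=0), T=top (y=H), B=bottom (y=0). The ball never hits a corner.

1. t=4/3 → B at (19/3,0); v=(1,3)
2. t=2/3 → R at (7,2); v=(-1,3)
3. t=8/3 → T at (13/3,10); v=(-1,-3)
4. t=10/3 → B at (1,0); v=(-1,3)

Final position: (1,0)
Wall sequence: BRTB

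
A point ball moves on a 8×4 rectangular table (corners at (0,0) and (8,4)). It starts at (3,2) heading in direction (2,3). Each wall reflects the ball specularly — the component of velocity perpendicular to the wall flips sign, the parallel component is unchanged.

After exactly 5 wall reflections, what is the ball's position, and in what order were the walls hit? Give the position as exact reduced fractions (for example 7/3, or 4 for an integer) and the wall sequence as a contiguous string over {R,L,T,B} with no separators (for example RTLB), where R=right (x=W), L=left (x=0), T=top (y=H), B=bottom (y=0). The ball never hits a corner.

1. t=2/3 → T at (13/3,4); v=(2,-3)
2. t=4/3 → B at (7,0); v=(2,3)
3. t=1/2 → R at (8,3/2); v=(-2,3)
4. t=5/6 → T at (19/3,4); v=(-2,-3)
5. t=4/3 → B at (11/3,0); v=(-2,3)

Final position: (11/3,0)
Wall sequence: TBRTB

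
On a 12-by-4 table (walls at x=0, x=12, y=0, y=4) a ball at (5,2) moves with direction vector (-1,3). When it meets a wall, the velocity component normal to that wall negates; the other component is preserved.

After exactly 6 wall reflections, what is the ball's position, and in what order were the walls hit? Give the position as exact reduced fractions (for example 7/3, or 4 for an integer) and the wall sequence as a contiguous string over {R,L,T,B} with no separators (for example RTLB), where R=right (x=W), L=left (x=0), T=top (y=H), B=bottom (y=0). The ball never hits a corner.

1. t=2/3 → T at (13/3,4); v=(-1,-3)
2. t=4/3 → B at (3,0); v=(-1,3)
3. t=4/3 → T at (5/3,4); v=(-1,-3)
4. t=4/3 → B at (1/3,0); v=(-1,3)
5. t=1/3 → L at (0,1); v=(1,3)
6. t=1 → T at (1,4); v=(1,-3)

Final position: (1,4)
Wall sequence: TBTBLT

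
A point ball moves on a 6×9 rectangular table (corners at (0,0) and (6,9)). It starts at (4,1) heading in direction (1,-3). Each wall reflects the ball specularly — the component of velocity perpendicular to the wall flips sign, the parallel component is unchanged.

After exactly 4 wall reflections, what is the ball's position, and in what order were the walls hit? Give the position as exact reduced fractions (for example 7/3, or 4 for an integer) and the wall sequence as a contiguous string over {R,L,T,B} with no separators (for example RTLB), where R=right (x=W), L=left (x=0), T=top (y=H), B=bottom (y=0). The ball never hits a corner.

Final position: (5/3,0)
Wall sequence: BRTB

1. t=1/3 → B at (13/3,0); v=(1,3)
2. t=5/3 → R at (6,5); v=(-1,3)
3. t=4/3 → T at (14/3,9); v=(-1,-3)
4. t=3 → B at (5/3,0); v=(-1,3)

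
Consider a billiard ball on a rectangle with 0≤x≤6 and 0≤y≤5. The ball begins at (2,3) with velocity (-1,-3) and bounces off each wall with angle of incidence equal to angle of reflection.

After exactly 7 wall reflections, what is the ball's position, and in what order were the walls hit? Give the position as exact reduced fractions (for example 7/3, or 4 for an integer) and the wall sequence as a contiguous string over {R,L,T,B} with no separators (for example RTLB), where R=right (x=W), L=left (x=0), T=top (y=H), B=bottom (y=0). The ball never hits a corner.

1. t=1 → B at (1,0); v=(-1,3)
2. t=1 → L at (0,3); v=(1,3)
3. t=2/3 → T at (2/3,5); v=(1,-3)
4. t=5/3 → B at (7/3,0); v=(1,3)
5. t=5/3 → T at (4,5); v=(1,-3)
6. t=5/3 → B at (17/3,0); v=(1,3)
7. t=1/3 → R at (6,1); v=(-1,3)

Final position: (6,1)
Wall sequence: BLTBTBR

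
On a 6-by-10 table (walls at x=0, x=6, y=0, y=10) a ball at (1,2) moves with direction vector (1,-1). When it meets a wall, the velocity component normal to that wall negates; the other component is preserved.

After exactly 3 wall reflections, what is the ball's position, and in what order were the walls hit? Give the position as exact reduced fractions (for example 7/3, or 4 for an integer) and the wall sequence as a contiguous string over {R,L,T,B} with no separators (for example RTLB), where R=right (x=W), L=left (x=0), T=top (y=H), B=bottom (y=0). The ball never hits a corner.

1. t=2 → B at (3,0); v=(1,1)
2. t=3 → R at (6,3); v=(-1,1)
3. t=6 → L at (0,9); v=(1,1)

Final position: (0,9)
Wall sequence: BRL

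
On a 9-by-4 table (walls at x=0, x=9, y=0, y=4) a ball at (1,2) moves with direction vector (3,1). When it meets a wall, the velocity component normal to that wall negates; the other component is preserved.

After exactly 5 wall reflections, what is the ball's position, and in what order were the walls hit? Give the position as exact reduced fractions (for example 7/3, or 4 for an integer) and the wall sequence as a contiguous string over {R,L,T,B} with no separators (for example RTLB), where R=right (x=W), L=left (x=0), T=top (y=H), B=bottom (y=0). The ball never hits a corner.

Final position: (9,8/3)
Wall sequence: TRLBR

1. t=2 → T at (7,4); v=(3,-1)
2. t=2/3 → R at (9,10/3); v=(-3,-1)
3. t=3 → L at (0,1/3); v=(3,-1)
4. t=1/3 → B at (1,0); v=(3,1)
5. t=8/3 → R at (9,8/3); v=(-3,1)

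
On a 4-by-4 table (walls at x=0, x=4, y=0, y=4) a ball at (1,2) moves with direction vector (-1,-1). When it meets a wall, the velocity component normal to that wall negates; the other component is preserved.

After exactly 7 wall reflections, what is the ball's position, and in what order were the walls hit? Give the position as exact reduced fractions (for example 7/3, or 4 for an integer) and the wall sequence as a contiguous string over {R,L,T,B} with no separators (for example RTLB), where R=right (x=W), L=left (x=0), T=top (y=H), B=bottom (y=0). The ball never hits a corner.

1. t=1 → L at (0,1); v=(1,-1)
2. t=1 → B at (1,0); v=(1,1)
3. t=3 → R at (4,3); v=(-1,1)
4. t=1 → T at (3,4); v=(-1,-1)
5. t=3 → L at (0,1); v=(1,-1)
6. t=1 → B at (1,0); v=(1,1)
7. t=3 → R at (4,3); v=(-1,1)

Final position: (4,3)
Wall sequence: LBRTLBR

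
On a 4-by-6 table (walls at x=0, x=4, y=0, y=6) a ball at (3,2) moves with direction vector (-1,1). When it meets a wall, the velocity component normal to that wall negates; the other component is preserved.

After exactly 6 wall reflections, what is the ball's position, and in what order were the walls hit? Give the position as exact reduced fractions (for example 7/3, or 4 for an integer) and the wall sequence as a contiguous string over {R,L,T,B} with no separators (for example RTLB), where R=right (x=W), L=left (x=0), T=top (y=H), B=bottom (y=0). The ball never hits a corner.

Final position: (4,5)
Wall sequence: LTRBLR

1. t=3 → L at (0,5); v=(1,1)
2. t=1 → T at (1,6); v=(1,-1)
3. t=3 → R at (4,3); v=(-1,-1)
4. t=3 → B at (1,0); v=(-1,1)
5. t=1 → L at (0,1); v=(1,1)
6. t=4 → R at (4,5); v=(-1,1)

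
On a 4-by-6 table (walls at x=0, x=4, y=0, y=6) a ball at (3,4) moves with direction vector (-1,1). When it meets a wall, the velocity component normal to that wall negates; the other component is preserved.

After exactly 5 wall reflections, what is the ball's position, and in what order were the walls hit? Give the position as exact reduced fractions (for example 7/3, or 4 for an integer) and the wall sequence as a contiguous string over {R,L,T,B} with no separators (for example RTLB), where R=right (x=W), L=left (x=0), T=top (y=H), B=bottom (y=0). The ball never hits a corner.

Final position: (0,3)
Wall sequence: TLRBL

1. t=2 → T at (1,6); v=(-1,-1)
2. t=1 → L at (0,5); v=(1,-1)
3. t=4 → R at (4,1); v=(-1,-1)
4. t=1 → B at (3,0); v=(-1,1)
5. t=3 → L at (0,3); v=(1,1)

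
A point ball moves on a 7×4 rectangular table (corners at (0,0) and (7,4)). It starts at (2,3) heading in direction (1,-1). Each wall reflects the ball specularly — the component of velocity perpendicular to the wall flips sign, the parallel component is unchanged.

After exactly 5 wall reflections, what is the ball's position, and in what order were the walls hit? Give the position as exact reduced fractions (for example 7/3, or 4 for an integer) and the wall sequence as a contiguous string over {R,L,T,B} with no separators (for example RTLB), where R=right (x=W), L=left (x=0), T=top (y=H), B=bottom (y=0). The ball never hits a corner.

Final position: (0,1)
Wall sequence: BRTBL

1. t=3 → B at (5,0); v=(1,1)
2. t=2 → R at (7,2); v=(-1,1)
3. t=2 → T at (5,4); v=(-1,-1)
4. t=4 → B at (1,0); v=(-1,1)
5. t=1 → L at (0,1); v=(1,1)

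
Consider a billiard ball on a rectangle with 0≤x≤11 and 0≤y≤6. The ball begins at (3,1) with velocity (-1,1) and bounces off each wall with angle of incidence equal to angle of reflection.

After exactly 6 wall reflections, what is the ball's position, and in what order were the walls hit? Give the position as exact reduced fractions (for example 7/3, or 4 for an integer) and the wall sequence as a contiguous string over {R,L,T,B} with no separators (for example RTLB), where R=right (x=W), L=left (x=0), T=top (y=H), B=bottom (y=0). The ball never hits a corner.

Final position: (2,0)
Wall sequence: LTBRTB

1. t=3 → L at (0,4); v=(1,1)
2. t=2 → T at (2,6); v=(1,-1)
3. t=6 → B at (8,0); v=(1,1)
4. t=3 → R at (11,3); v=(-1,1)
5. t=3 → T at (8,6); v=(-1,-1)
6. t=6 → B at (2,0); v=(-1,1)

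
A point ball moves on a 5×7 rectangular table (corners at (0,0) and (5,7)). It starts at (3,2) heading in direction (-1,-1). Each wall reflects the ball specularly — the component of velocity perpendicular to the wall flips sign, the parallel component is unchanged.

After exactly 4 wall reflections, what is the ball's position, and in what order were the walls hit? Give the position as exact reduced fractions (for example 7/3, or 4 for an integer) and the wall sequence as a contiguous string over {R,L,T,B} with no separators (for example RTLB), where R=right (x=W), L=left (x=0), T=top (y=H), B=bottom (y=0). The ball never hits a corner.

Final position: (4,7)
Wall sequence: BLRT

1. t=2 → B at (1,0); v=(-1,1)
2. t=1 → L at (0,1); v=(1,1)
3. t=5 → R at (5,6); v=(-1,1)
4. t=1 → T at (4,7); v=(-1,-1)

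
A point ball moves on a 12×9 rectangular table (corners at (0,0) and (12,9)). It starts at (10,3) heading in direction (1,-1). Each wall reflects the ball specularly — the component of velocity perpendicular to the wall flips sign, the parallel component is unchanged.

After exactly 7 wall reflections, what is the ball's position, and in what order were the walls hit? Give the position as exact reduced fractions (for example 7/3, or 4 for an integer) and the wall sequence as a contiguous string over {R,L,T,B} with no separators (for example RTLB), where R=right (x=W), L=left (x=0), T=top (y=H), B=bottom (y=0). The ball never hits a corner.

Final position: (8,9)
Wall sequence: RBTLBRT

1. t=2 → R at (12,1); v=(-1,-1)
2. t=1 → B at (11,0); v=(-1,1)
3. t=9 → T at (2,9); v=(-1,-1)
4. t=2 → L at (0,7); v=(1,-1)
5. t=7 → B at (7,0); v=(1,1)
6. t=5 → R at (12,5); v=(-1,1)
7. t=4 → T at (8,9); v=(-1,-1)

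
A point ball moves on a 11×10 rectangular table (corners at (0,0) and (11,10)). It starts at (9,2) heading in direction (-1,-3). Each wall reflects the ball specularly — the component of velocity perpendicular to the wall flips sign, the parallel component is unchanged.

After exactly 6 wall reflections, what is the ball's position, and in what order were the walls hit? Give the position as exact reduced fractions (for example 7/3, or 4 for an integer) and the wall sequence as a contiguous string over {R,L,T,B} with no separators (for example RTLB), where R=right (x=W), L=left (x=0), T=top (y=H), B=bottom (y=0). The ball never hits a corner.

1. t=2/3 → B at (25/3,0); v=(-1,3)
2. t=10/3 → T at (5,10); v=(-1,-3)
3. t=10/3 → B at (5/3,0); v=(-1,3)
4. t=5/3 → L at (0,5); v=(1,3)
5. t=5/3 → T at (5/3,10); v=(1,-3)
6. t=10/3 → B at (5,0); v=(1,3)

Final position: (5,0)
Wall sequence: BTBLTB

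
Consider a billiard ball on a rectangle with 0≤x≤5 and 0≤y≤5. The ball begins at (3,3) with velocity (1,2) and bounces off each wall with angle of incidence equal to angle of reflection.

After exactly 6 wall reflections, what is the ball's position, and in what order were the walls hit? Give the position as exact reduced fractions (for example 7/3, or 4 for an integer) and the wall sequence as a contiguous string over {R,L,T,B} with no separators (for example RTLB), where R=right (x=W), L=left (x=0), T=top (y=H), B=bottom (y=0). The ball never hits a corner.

1. t=1 → T at (4,5); v=(1,-2)
2. t=1 → R at (5,3); v=(-1,-2)
3. t=3/2 → B at (7/2,0); v=(-1,2)
4. t=5/2 → T at (1,5); v=(-1,-2)
5. t=1 → L at (0,3); v=(1,-2)
6. t=3/2 → B at (3/2,0); v=(1,2)

Final position: (3/2,0)
Wall sequence: TRBTLB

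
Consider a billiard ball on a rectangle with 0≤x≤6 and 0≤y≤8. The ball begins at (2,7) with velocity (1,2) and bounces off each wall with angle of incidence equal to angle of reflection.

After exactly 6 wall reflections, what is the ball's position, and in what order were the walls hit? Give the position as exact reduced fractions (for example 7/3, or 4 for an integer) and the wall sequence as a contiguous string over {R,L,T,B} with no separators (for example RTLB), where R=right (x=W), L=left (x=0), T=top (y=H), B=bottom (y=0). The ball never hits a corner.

Final position: (5/2,0)
Wall sequence: TRBTLB

1. t=1/2 → T at (5/2,8); v=(1,-2)
2. t=7/2 → R at (6,1); v=(-1,-2)
3. t=1/2 → B at (11/2,0); v=(-1,2)
4. t=4 → T at (3/2,8); v=(-1,-2)
5. t=3/2 → L at (0,5); v=(1,-2)
6. t=5/2 → B at (5/2,0); v=(1,2)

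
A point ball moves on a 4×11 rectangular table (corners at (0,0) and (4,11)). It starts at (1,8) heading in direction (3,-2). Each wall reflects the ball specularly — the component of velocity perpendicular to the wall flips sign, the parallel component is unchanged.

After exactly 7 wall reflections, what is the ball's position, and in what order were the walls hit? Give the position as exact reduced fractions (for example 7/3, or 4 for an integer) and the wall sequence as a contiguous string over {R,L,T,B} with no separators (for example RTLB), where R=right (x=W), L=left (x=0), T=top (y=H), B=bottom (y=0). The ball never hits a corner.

1. t=1 → R at (4,6); v=(-3,-2)
2. t=4/3 → L at (0,10/3); v=(3,-2)
3. t=4/3 → R at (4,2/3); v=(-3,-2)
4. t=1/3 → B at (3,0); v=(-3,2)
5. t=1 → L at (0,2); v=(3,2)
6. t=4/3 → R at (4,14/3); v=(-3,2)
7. t=4/3 → L at (0,22/3); v=(3,2)

Final position: (0,22/3)
Wall sequence: RLRBLRL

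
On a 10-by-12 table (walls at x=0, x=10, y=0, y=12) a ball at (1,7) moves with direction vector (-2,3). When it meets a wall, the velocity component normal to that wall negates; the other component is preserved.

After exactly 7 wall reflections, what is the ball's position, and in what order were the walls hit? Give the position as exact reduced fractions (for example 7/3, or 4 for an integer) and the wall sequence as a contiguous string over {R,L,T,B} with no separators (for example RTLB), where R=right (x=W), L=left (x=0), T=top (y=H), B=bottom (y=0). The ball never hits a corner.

Final position: (19/3,0)
Wall sequence: LTRBTLB

1. t=1/2 → L at (0,17/2); v=(2,3)
2. t=7/6 → T at (7/3,12); v=(2,-3)
3. t=23/6 → R at (10,1/2); v=(-2,-3)
4. t=1/6 → B at (29/3,0); v=(-2,3)
5. t=4 → T at (5/3,12); v=(-2,-3)
6. t=5/6 → L at (0,19/2); v=(2,-3)
7. t=19/6 → B at (19/3,0); v=(2,3)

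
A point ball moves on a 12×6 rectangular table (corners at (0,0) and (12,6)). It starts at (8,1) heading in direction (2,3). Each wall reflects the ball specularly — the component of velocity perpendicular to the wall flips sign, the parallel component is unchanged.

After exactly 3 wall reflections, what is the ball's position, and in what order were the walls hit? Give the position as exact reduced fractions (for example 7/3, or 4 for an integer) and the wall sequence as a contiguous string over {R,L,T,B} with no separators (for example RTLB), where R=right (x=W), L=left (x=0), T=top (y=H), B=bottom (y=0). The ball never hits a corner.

1. t=5/3 → T at (34/3,6); v=(2,-3)
2. t=1/3 → R at (12,5); v=(-2,-3)
3. t=5/3 → B at (26/3,0); v=(-2,3)

Final position: (26/3,0)
Wall sequence: TRB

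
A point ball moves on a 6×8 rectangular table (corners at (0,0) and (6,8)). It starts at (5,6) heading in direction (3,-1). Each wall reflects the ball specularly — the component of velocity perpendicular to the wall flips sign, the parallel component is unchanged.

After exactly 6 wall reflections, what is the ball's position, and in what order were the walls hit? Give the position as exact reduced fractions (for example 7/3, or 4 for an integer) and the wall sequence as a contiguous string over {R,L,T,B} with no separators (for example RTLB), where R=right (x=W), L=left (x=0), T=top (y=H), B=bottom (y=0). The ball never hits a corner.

Final position: (6,7/3)
Wall sequence: RLRBLR

1. t=1/3 → R at (6,17/3); v=(-3,-1)
2. t=2 → L at (0,11/3); v=(3,-1)
3. t=2 → R at (6,5/3); v=(-3,-1)
4. t=5/3 → B at (1,0); v=(-3,1)
5. t=1/3 → L at (0,1/3); v=(3,1)
6. t=2 → R at (6,7/3); v=(-3,1)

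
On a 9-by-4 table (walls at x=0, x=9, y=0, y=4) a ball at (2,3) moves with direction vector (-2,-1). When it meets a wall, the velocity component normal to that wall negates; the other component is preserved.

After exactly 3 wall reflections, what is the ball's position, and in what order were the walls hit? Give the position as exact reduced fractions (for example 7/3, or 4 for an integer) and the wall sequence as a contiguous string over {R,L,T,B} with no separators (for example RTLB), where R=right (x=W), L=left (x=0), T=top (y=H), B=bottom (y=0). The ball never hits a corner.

Final position: (9,5/2)
Wall sequence: LBR

1. t=1 → L at (0,2); v=(2,-1)
2. t=2 → B at (4,0); v=(2,1)
3. t=5/2 → R at (9,5/2); v=(-2,1)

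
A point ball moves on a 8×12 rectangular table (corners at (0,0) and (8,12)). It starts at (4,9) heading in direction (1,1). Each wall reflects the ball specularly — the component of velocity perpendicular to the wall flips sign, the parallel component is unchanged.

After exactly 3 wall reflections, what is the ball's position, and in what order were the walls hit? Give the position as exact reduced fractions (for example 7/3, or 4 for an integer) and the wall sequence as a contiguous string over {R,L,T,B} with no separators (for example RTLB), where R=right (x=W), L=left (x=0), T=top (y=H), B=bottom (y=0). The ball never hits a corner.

Final position: (0,3)
Wall sequence: TRL

1. t=3 → T at (7,12); v=(1,-1)
2. t=1 → R at (8,11); v=(-1,-1)
3. t=8 → L at (0,3); v=(1,-1)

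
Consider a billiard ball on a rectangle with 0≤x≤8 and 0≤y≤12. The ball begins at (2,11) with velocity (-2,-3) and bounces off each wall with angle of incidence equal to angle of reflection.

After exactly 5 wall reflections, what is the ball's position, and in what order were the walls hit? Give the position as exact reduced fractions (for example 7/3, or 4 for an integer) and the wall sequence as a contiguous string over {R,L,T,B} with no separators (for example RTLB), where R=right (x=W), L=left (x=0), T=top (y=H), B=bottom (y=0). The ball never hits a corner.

1. t=1 → L at (0,8); v=(2,-3)
2. t=8/3 → B at (16/3,0); v=(2,3)
3. t=4/3 → R at (8,4); v=(-2,3)
4. t=8/3 → T at (8/3,12); v=(-2,-3)
5. t=4/3 → L at (0,8); v=(2,-3)

Final position: (0,8)
Wall sequence: LBRTL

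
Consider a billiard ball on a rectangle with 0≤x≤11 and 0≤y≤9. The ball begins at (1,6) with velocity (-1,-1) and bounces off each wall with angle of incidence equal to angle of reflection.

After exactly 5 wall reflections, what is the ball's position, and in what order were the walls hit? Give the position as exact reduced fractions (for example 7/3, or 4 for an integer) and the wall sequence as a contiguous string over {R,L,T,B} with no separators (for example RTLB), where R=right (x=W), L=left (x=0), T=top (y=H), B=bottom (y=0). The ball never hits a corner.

Final position: (0,1)
Wall sequence: LBRTL

1. t=1 → L at (0,5); v=(1,-1)
2. t=5 → B at (5,0); v=(1,1)
3. t=6 → R at (11,6); v=(-1,1)
4. t=3 → T at (8,9); v=(-1,-1)
5. t=8 → L at (0,1); v=(1,-1)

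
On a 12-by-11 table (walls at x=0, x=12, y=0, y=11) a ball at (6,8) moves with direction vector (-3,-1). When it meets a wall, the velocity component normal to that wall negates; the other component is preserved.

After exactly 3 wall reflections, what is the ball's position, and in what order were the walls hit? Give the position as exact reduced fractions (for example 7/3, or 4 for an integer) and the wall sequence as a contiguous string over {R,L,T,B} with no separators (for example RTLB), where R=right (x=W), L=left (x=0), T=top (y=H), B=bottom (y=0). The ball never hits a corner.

Final position: (6,0)
Wall sequence: LRB

1. t=2 → L at (0,6); v=(3,-1)
2. t=4 → R at (12,2); v=(-3,-1)
3. t=2 → B at (6,0); v=(-3,1)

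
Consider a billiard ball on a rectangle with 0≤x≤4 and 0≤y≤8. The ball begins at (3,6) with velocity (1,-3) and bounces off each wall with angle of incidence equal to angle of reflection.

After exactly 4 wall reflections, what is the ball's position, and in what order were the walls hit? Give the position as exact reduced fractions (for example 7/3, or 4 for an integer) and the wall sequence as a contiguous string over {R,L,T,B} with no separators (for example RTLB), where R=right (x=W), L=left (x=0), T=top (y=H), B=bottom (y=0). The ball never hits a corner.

1. t=1 → R at (4,3); v=(-1,-3)
2. t=1 → B at (3,0); v=(-1,3)
3. t=8/3 → T at (1/3,8); v=(-1,-3)
4. t=1/3 → L at (0,7); v=(1,-3)

Final position: (0,7)
Wall sequence: RBTL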